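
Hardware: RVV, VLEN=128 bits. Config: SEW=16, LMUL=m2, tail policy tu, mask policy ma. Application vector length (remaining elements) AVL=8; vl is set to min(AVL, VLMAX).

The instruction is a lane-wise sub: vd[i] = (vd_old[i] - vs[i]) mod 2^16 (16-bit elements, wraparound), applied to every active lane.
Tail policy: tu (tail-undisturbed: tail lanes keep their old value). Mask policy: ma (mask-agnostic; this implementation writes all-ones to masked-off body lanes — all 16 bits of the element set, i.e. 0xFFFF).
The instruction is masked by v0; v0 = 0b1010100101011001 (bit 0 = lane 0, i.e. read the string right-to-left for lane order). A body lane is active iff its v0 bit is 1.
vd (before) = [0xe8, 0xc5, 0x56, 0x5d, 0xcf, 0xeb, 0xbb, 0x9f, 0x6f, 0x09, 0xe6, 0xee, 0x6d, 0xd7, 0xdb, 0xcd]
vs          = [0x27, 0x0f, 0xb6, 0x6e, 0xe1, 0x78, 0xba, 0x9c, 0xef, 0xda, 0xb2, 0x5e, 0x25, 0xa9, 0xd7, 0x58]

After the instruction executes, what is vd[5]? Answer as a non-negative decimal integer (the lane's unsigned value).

lanes per group: 128·2/16 = 16
vl = min(AVL, VLMAX) = min(8, 16) = 8
lane  0: sub(0xe8,0x27) ⇒ 0xc1
lane  1: mask-off/ones ⇒ 0xffff
lane  2: mask-off/ones ⇒ 0xffff
lane  3: sub(0x5d,0x6e) ⇒ 0xffef
lane  4: sub(0xcf,0xe1) ⇒ 0xffee
lane  5: mask-off/ones ⇒ 0xffff
lane  6: sub(0xbb,0xba) ⇒ 0x01
lane  7: mask-off/ones ⇒ 0xffff
lane  8: tail/keep ⇒ 0x6f
lane  9: tail/keep ⇒ 0x09
lane 10: tail/keep ⇒ 0xe6
lane 11: tail/keep ⇒ 0xee
lane 12: tail/keep ⇒ 0x6d
lane 13: tail/keep ⇒ 0xd7
lane 14: tail/keep ⇒ 0xdb
lane 15: tail/keep ⇒ 0xcd

vd[5] = 65535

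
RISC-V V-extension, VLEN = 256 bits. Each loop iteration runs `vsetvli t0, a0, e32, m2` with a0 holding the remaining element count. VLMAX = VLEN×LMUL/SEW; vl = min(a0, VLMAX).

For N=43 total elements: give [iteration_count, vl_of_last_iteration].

lanes per group: 256·2/32 = 16
N=43: ⌈43/16⌉ = 3 iters; last vl = 43 − 2×16 = 11

[iterations, last_vl] = [3, 11]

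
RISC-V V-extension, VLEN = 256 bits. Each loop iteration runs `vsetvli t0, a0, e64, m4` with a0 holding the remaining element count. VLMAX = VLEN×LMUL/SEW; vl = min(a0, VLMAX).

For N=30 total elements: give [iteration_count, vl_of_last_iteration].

VLMAX = (256 × 4) / 64 = 16 lanes
iterations = ceil(30/16) = 2; final-pass vl = 14

[iterations, last_vl] = [2, 14]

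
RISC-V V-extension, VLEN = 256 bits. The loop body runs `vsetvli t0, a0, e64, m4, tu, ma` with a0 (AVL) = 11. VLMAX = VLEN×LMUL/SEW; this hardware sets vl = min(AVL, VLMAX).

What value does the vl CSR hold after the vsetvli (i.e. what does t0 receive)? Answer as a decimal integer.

vl = 11

VLMAX = VLEN×LMUL/SEW = 256×4/64 = 16
vl = min(AVL, VLMAX) = min(11, 16) = 11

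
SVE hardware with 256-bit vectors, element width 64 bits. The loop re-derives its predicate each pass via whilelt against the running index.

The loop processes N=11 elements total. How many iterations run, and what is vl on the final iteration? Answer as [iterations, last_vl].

register lanes = 256/64 = 4
11 elements at 4/iter → 3 passes, remainder 3 on the last

[iterations, last_vl] = [3, 3]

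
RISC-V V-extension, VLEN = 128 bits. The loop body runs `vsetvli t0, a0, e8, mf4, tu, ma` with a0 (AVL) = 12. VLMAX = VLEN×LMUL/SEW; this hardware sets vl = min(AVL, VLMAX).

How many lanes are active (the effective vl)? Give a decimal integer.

VLMAX = VLEN×LMUL/SEW = 128×1/4/8 = 4
vl = min(AVL, VLMAX) = min(12, 4) = 4

vl = 4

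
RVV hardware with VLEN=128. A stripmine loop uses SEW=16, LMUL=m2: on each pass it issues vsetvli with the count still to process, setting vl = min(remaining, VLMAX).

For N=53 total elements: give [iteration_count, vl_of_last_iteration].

lanes per group: 128·2/16 = 16
iterations = ceil(53/16) = 4; final-pass vl = 5

[iterations, last_vl] = [4, 5]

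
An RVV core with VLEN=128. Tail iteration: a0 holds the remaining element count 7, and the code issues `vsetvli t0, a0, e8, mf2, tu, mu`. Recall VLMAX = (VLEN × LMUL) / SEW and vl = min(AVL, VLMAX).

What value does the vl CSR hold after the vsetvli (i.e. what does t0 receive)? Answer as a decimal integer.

vl = 7

VLMAX = (128 × 1/2) / 8 = 8 lanes
vl = min(AVL, VLMAX) = min(7, 8) = 7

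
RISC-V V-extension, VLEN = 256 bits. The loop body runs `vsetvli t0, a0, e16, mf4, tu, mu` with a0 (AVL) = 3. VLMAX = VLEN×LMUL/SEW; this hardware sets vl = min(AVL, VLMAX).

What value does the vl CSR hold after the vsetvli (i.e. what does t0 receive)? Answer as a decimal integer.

vl = 3

lanes per group: 256·1/4/16 = 4
AVL=3 ≤ VLMAX=4, so vl = 3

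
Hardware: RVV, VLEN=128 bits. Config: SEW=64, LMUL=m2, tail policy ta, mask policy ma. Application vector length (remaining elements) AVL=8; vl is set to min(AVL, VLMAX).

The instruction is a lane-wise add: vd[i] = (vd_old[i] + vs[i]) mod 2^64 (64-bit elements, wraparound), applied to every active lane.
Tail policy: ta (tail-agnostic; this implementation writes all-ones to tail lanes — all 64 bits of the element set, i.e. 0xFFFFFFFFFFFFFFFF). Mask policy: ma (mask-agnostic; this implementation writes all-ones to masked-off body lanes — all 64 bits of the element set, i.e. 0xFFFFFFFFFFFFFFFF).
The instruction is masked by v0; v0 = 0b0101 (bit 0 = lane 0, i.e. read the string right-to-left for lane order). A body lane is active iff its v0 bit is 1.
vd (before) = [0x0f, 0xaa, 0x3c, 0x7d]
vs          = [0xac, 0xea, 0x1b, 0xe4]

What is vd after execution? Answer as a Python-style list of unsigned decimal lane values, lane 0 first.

lanes per group: 128·2/64 = 4
vl = min(AVL, VLMAX) = min(8, 4) = 4
  i=0: add(0x0f,0xac) → 187
  i=1: mask-off/ones → 18446744073709551615
  i=2: add(0x3c,0x1b) → 87
  i=3: mask-off/ones → 18446744073709551615

vd = [187, 18446744073709551615, 87, 18446744073709551615]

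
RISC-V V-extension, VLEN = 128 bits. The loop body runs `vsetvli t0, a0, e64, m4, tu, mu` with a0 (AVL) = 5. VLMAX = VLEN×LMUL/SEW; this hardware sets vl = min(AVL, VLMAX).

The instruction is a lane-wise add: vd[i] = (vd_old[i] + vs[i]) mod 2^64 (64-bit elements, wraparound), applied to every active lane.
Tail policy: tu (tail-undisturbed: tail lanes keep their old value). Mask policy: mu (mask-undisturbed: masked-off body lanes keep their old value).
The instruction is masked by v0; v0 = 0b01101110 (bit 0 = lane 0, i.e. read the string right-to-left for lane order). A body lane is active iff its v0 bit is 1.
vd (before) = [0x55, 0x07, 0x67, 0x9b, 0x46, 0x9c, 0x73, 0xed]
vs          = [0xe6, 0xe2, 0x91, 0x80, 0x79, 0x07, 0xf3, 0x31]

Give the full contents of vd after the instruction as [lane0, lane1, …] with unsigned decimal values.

VLMAX = (128 × 4) / 64 = 8 lanes
vl = min(AVL, VLMAX) = min(5, 8) = 5
vd[0] mask-off/keep -> 0x55
vd[1] add(0x07,0xe2) -> 0xe9
vd[2] add(0x67,0x91) -> 0xf8
vd[3] add(0x9b,0x80) -> 0x11b
vd[4] mask-off/keep -> 0x46
vd[5] tail/keep -> 0x9c
vd[6] tail/keep -> 0x73
vd[7] tail/keep -> 0xed

vd = [85, 233, 248, 283, 70, 156, 115, 237]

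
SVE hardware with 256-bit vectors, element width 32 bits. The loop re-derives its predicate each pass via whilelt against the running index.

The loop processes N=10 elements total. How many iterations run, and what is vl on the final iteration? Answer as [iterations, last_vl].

256-bit reg / 32-bit elem → 8 lanes
10 elements at 8/iter → 2 passes, remainder 2 on the last

[iterations, last_vl] = [2, 2]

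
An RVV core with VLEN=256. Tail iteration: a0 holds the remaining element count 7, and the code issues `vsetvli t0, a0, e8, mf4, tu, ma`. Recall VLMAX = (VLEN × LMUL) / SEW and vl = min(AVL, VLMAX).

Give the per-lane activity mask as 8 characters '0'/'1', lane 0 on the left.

predicate = 11111110

lanes per group: 256·1/4/8 = 8
AVL=7 ≤ VLMAX=8, so vl = 7
bits (lane 0 leftmost): 11111110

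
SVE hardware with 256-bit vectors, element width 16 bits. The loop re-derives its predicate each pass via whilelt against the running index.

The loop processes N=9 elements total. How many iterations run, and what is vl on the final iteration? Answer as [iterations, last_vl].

lane count: 256 div 16 = 16
9 elements at 16/iter → 1 passes, remainder 9 on the last

[iterations, last_vl] = [1, 9]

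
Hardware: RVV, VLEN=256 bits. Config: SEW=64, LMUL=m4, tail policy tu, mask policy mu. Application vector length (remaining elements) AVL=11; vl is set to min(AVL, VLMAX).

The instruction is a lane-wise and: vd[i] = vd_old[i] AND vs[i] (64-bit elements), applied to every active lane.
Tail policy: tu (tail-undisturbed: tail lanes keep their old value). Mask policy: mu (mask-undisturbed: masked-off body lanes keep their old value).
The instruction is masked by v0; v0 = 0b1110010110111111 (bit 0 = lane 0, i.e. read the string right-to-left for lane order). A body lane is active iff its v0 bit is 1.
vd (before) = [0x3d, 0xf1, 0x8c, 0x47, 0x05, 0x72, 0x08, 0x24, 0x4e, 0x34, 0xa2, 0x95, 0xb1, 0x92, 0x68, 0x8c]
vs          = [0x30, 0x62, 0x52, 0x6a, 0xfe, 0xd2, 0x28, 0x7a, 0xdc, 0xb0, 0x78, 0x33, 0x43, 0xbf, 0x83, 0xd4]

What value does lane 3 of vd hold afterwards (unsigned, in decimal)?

vd[3] = 66

VLMAX = VLEN×LMUL/SEW = 256×4/64 = 16
vl = min(AVL, VLMAX) = min(11, 16) = 11
vd[0] and(0x3d,0x30) -> 0x30
vd[1] and(0xf1,0x62) -> 0x60
vd[2] and(0x8c,0x52) -> 0x00
vd[3] and(0x47,0x6a) -> 0x42
vd[4] and(0x05,0xfe) -> 0x04
vd[5] and(0x72,0xd2) -> 0x52
vd[6] mask-off/keep -> 0x08
vd[7] and(0x24,0x7a) -> 0x20
vd[8] and(0x4e,0xdc) -> 0x4c
vd[9] mask-off/keep -> 0x34
vd[10] and(0xa2,0x78) -> 0x20
vd[11] tail/keep -> 0x95
vd[12] tail/keep -> 0xb1
vd[13] tail/keep -> 0x92
vd[14] tail/keep -> 0x68
vd[15] tail/keep -> 0x8c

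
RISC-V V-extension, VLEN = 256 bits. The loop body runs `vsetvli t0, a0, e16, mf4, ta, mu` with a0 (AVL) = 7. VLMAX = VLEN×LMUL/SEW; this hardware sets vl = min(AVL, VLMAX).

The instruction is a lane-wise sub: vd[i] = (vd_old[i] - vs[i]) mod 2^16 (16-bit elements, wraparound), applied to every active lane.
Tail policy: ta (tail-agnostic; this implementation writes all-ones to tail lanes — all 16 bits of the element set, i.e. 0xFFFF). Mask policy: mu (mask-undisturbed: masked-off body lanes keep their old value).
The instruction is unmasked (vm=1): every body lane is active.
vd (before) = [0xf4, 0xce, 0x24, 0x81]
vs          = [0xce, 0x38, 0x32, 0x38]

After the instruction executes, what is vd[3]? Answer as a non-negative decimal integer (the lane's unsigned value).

lanes per group: 256·1/4/16 = 4
AVL=7 > VLMAX=4, so vl = 4
lane  0: sub(0xf4,0xce) ⇒ 0x26
lane  1: sub(0xce,0x38) ⇒ 0x96
lane  2: sub(0x24,0x32) ⇒ 0xfff2
lane  3: sub(0x81,0x38) ⇒ 0x49

vd[3] = 73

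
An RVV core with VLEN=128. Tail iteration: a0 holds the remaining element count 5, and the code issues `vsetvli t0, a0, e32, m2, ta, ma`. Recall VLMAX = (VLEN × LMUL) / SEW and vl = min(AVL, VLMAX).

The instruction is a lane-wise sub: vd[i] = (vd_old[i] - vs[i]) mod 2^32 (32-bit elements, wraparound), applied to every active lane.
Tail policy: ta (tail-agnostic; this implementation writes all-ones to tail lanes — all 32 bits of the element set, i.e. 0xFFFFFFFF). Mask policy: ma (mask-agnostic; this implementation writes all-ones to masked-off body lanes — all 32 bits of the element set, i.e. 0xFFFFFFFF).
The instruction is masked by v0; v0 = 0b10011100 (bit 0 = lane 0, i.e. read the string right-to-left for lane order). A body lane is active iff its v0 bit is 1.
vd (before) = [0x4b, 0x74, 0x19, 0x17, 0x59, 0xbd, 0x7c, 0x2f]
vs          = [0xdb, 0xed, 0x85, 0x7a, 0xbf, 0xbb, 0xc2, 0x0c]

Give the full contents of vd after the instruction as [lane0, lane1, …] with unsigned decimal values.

VLMAX = VLEN×LMUL/SEW = 128×2/32 = 8
AVL=5 ≤ VLMAX=8, so vl = 5
[0] mask-off/ones = 0xffffffff
[1] mask-off/ones = 0xffffffff
[2] sub(0x19,0x85) = 0xffffff94
[3] sub(0x17,0x7a) = 0xffffff9d
[4] sub(0x59,0xbf) = 0xffffff9a
[5] tail/ones = 0xffffffff
[6] tail/ones = 0xffffffff
[7] tail/ones = 0xffffffff

vd = [4294967295, 4294967295, 4294967188, 4294967197, 4294967194, 4294967295, 4294967295, 4294967295]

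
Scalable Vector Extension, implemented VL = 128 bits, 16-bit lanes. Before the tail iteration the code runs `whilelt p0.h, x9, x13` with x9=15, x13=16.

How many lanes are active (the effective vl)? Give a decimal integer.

128-bit reg / 16-bit elem → 8 lanes
active while 15+j < 16, i.e. j ∈ [0,1) capped at 8 ⇒ 1

vl = 1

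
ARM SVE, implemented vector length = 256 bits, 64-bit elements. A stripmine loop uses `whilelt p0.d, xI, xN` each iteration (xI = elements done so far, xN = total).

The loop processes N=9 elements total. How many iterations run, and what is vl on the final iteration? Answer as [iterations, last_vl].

lane count: 256 div 64 = 4
N=9: ⌈9/4⌉ = 3 iters; last vl = 9 − 2×4 = 1

[iterations, last_vl] = [3, 1]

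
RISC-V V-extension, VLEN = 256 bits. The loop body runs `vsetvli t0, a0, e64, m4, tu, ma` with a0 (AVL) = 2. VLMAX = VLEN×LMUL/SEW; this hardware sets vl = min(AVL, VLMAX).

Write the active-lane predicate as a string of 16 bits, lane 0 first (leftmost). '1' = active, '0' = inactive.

VLMAX = (256 × 4) / 64 = 16 lanes
vl ← min(2, 16) = 2
bits (lane 0 leftmost): 1100000000000000

predicate = 1100000000000000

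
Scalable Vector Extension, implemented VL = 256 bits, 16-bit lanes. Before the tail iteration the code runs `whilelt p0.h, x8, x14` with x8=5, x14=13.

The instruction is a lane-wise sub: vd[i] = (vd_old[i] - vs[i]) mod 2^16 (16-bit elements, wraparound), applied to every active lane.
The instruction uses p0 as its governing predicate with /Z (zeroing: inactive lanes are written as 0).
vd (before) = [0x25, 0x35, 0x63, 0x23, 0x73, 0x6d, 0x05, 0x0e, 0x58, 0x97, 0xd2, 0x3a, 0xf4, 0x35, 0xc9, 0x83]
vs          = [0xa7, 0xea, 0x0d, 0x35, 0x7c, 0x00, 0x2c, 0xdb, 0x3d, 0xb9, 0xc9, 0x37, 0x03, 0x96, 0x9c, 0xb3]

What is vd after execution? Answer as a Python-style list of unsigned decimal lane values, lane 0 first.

register lanes = 256/16 = 16
p0[j] = (5+j < 13); true for j=0..7 → 8 lanes set
[0] sub(0x25,0xa7) = 0xff7e
[1] sub(0x35,0xea) = 0xff4b
[2] sub(0x63,0x0d) = 0x56
[3] sub(0x23,0x35) = 0xffee
[4] sub(0x73,0x7c) = 0xfff7
[5] sub(0x6d,0x00) = 0x6d
[6] sub(0x05,0x2c) = 0xffd9
[7] sub(0x0e,0xdb) = 0xff33
[8] tail/zero = 0x00
[9] tail/zero = 0x00
[10] tail/zero = 0x00
[11] tail/zero = 0x00
[12] tail/zero = 0x00
[13] tail/zero = 0x00
[14] tail/zero = 0x00
[15] tail/zero = 0x00

vd = [65406, 65355, 86, 65518, 65527, 109, 65497, 65331, 0, 0, 0, 0, 0, 0, 0, 0]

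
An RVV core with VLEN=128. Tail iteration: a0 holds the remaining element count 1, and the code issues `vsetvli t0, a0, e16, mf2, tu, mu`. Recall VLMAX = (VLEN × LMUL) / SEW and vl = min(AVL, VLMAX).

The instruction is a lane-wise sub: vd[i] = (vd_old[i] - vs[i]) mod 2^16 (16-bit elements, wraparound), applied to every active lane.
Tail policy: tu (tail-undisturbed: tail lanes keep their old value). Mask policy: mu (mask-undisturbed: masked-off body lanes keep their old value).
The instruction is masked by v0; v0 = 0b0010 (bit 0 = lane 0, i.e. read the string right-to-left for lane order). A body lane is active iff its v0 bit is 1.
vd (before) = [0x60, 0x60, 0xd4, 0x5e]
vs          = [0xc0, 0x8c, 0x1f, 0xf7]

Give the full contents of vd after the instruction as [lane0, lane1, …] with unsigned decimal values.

vd = [96, 96, 212, 94]

VLMAX = VLEN×LMUL/SEW = 128×1/2/16 = 4
AVL=1 ≤ VLMAX=4, so vl = 1
lane  0: mask-off/keep ⇒ 0x60
lane  1: tail/keep ⇒ 0x60
lane  2: tail/keep ⇒ 0xd4
lane  3: tail/keep ⇒ 0x5e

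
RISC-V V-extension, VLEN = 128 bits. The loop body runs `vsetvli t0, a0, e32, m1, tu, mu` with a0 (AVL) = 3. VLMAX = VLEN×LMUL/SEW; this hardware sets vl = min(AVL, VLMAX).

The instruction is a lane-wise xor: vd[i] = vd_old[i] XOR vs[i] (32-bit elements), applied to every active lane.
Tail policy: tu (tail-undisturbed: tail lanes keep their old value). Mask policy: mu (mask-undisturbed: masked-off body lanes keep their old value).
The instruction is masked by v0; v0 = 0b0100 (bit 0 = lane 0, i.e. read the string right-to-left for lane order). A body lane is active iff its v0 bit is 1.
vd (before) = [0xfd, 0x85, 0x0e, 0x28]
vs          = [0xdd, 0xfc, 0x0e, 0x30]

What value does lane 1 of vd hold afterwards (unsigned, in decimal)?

vd[1] = 133

lanes per group: 128·1/32 = 4
vl = min(AVL, VLMAX) = min(3, 4) = 3
  i=0: mask-off/keep → 253
  i=1: mask-off/keep → 133
  i=2: xor(0x0e,0x0e) → 0
  i=3: tail/keep → 40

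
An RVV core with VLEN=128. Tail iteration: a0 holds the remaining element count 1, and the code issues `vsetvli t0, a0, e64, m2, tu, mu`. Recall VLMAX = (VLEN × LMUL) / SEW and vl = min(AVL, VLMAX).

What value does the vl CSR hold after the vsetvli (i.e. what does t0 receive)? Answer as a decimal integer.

vl = 1

lanes per group: 128·2/64 = 4
vl = min(AVL, VLMAX) = min(1, 4) = 1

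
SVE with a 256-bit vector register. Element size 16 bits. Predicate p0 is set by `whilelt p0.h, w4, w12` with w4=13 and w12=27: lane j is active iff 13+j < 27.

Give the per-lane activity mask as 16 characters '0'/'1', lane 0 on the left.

predicate = 1111111111111100

lane count: 256 div 16 = 16
p0[j] = (13+j < 27); true for j=0..13 → 14 lanes set
bits (lane 0 leftmost): 1111111111111100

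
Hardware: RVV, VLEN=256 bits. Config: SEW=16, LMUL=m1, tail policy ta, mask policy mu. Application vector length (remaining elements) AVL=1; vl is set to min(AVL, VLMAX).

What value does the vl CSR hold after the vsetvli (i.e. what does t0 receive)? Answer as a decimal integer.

VLMAX = VLEN×LMUL/SEW = 256×1/16 = 16
vl ← min(1, 16) = 1

vl = 1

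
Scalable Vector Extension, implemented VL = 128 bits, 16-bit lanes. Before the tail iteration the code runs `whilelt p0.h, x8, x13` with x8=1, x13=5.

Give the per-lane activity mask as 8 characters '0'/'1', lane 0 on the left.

predicate = 11110000

128-bit reg / 16-bit elem → 8 lanes
whilelt: lane j active iff 1+j < 5 → j < 4 → 4 active
bits (lane 0 leftmost): 11110000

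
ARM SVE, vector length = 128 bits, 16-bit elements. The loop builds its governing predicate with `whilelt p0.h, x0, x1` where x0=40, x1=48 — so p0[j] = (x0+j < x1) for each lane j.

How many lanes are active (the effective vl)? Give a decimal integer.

128-bit reg / 16-bit elem → 8 lanes
whilelt: lane j active iff 40+j < 48 → j < 8 → 8 active

vl = 8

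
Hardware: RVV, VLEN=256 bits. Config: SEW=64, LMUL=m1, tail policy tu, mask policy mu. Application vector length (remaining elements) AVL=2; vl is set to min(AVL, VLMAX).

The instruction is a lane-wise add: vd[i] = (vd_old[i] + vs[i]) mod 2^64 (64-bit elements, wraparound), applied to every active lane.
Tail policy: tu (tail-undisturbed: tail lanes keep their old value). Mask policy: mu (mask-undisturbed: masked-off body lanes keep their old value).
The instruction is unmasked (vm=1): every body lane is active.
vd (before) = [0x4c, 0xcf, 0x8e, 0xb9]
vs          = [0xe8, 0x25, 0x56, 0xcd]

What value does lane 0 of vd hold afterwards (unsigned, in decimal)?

vd[0] = 308

VLMAX = VLEN×LMUL/SEW = 256×1/64 = 4
AVL=2 ≤ VLMAX=4, so vl = 2
  i=0: add(0x4c,0xe8) → 308
  i=1: add(0xcf,0x25) → 244
  i=2: tail/keep → 142
  i=3: tail/keep → 185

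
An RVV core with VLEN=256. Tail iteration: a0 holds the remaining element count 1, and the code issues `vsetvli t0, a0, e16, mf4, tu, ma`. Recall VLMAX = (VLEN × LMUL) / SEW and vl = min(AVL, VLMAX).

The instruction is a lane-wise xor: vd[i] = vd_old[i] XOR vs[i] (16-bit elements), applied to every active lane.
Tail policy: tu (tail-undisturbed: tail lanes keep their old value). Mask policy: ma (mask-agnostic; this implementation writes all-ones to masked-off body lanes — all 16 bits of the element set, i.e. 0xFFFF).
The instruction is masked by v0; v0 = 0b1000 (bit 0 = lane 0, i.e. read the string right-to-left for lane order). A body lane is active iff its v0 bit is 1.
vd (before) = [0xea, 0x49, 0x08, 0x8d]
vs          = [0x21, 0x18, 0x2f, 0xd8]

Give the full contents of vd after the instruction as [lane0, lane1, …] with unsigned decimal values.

vd = [65535, 73, 8, 141]

lanes per group: 256·1/4/16 = 4
AVL=1 ≤ VLMAX=4, so vl = 1
[0] mask-off/ones = 0xffff
[1] tail/keep = 0x49
[2] tail/keep = 0x08
[3] tail/keep = 0x8d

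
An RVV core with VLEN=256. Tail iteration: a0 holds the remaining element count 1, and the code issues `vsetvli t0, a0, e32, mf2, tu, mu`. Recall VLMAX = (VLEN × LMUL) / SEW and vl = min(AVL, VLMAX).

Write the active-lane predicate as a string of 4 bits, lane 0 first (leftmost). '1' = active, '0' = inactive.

predicate = 1000

VLMAX = (256 × 1/2) / 32 = 4 lanes
vl = min(AVL, VLMAX) = min(1, 4) = 1
bits (lane 0 leftmost): 1000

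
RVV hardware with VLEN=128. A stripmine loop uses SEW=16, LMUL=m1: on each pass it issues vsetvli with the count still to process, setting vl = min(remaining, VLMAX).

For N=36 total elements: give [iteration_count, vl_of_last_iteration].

[iterations, last_vl] = [5, 4]

lanes per group: 128·1/16 = 8
iterations = ceil(36/8) = 5; final-pass vl = 4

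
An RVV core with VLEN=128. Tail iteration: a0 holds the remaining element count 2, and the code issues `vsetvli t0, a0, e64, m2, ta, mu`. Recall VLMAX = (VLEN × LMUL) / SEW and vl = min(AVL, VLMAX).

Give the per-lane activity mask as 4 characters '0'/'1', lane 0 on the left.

lanes per group: 128·2/64 = 4
vl ← min(2, 4) = 2
bits (lane 0 leftmost): 1100

predicate = 1100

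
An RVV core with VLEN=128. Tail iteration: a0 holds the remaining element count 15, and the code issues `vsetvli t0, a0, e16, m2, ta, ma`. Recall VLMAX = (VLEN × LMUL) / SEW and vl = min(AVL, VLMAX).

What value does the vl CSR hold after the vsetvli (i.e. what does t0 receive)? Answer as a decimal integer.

lanes per group: 128·2/16 = 16
vl ← min(15, 16) = 15

vl = 15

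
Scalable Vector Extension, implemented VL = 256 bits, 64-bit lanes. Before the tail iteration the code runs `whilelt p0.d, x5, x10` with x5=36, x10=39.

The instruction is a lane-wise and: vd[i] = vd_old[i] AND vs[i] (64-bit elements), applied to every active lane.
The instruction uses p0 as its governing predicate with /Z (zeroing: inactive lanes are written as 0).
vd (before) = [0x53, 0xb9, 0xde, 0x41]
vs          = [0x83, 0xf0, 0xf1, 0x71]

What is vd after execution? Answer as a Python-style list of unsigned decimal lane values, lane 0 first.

vd = [3, 176, 208, 0]

register lanes = 256/64 = 4
active while 36+j < 39, i.e. j ∈ [0,3) capped at 4 ⇒ 3
  i=0: and(0x53,0x83) → 3
  i=1: and(0xb9,0xf0) → 176
  i=2: and(0xde,0xf1) → 208
  i=3: tail/zero → 0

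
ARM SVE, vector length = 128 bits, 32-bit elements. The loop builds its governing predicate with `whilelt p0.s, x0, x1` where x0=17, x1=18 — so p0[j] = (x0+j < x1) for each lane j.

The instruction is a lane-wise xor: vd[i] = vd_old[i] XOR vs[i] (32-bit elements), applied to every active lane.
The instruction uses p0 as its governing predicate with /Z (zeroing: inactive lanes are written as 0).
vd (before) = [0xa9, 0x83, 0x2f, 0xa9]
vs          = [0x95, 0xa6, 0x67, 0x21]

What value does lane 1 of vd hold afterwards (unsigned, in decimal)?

lane count: 128 div 32 = 4
active while 17+j < 18, i.e. j ∈ [0,1) capped at 4 ⇒ 1
vd[0] xor(0xa9,0x95) -> 0x3c
vd[1] tail/zero -> 0x00
vd[2] tail/zero -> 0x00
vd[3] tail/zero -> 0x00

vd[1] = 0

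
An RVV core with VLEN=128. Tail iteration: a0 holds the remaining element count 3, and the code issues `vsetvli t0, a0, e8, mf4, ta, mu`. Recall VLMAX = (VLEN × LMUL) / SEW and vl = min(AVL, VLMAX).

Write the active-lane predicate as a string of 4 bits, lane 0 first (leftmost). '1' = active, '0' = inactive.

lanes per group: 128·1/4/8 = 4
vl = min(AVL, VLMAX) = min(3, 4) = 3
bits (lane 0 leftmost): 1110

predicate = 1110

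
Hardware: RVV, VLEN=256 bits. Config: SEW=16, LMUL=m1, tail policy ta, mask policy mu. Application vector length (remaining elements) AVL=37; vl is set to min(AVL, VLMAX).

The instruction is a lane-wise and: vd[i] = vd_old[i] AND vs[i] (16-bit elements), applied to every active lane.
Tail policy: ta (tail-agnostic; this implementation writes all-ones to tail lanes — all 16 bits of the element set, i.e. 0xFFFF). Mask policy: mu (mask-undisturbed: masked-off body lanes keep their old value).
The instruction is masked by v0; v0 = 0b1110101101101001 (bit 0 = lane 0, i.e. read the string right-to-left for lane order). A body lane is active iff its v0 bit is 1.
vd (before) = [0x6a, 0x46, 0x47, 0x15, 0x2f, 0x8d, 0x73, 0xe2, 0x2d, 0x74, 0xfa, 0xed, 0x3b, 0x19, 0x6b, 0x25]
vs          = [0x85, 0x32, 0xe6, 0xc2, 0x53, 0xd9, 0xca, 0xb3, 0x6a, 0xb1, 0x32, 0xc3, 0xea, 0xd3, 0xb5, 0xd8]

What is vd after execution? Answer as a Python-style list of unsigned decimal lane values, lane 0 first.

VLMAX = (256 × 1) / 16 = 16 lanes
vl ← min(37, 16) = 16
vd[0] and(0x6a,0x85) -> 0x00
vd[1] mask-off/keep -> 0x46
vd[2] mask-off/keep -> 0x47
vd[3] and(0x15,0xc2) -> 0x00
vd[4] mask-off/keep -> 0x2f
vd[5] and(0x8d,0xd9) -> 0x89
vd[6] and(0x73,0xca) -> 0x42
vd[7] mask-off/keep -> 0xe2
vd[8] and(0x2d,0x6a) -> 0x28
vd[9] and(0x74,0xb1) -> 0x30
vd[10] mask-off/keep -> 0xfa
vd[11] and(0xed,0xc3) -> 0xc1
vd[12] mask-off/keep -> 0x3b
vd[13] and(0x19,0xd3) -> 0x11
vd[14] and(0x6b,0xb5) -> 0x21
vd[15] and(0x25,0xd8) -> 0x00

vd = [0, 70, 71, 0, 47, 137, 66, 226, 40, 48, 250, 193, 59, 17, 33, 0]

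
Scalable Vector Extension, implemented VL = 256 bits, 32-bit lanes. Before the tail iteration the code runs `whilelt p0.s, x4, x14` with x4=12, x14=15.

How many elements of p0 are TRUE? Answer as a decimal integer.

vl = 3

register lanes = 256/32 = 8
p0[j] = (12+j < 15); true for j=0..2 → 3 lanes set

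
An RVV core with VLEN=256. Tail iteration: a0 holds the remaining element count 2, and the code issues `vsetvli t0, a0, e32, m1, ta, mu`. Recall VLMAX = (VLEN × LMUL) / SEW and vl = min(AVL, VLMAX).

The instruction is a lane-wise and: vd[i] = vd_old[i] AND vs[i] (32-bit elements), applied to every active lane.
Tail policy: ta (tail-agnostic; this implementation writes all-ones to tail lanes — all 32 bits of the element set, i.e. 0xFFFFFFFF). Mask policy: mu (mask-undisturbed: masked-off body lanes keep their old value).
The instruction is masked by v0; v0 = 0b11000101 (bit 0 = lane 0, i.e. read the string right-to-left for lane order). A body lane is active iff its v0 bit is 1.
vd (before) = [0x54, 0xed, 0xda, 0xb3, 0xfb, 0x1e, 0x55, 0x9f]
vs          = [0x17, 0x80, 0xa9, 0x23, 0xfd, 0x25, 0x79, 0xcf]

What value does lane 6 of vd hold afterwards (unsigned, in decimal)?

vd[6] = 4294967295

VLMAX = (256 × 1) / 32 = 8 lanes
vl ← min(2, 8) = 2
lane  0: and(0x54,0x17) ⇒ 0x14
lane  1: mask-off/keep ⇒ 0xed
lane  2: tail/ones ⇒ 0xffffffff
lane  3: tail/ones ⇒ 0xffffffff
lane  4: tail/ones ⇒ 0xffffffff
lane  5: tail/ones ⇒ 0xffffffff
lane  6: tail/ones ⇒ 0xffffffff
lane  7: tail/ones ⇒ 0xffffffff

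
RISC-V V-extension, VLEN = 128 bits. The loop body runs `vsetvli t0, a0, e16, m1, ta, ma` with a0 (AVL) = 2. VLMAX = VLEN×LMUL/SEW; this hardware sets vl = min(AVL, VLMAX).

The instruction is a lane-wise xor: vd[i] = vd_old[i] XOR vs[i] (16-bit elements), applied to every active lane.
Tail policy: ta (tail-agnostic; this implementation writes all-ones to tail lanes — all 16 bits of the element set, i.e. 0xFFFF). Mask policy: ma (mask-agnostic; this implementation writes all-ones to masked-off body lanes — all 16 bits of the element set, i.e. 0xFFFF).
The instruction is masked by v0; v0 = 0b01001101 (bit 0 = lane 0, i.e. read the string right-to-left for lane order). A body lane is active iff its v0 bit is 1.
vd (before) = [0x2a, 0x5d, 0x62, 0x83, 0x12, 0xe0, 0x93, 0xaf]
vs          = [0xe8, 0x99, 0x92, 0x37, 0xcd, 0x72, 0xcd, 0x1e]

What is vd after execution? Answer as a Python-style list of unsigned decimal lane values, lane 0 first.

vd = [194, 65535, 65535, 65535, 65535, 65535, 65535, 65535]

VLMAX = (128 × 1) / 16 = 8 lanes
vl = min(AVL, VLMAX) = min(2, 8) = 2
[0] xor(0x2a,0xe8) = 0xc2
[1] mask-off/ones = 0xffff
[2] tail/ones = 0xffff
[3] tail/ones = 0xffff
[4] tail/ones = 0xffff
[5] tail/ones = 0xffff
[6] tail/ones = 0xffff
[7] tail/ones = 0xffff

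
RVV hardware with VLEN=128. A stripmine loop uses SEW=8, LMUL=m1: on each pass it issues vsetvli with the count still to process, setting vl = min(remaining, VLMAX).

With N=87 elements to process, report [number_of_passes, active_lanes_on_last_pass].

[iterations, last_vl] = [6, 7]

VLMAX = (128 × 1) / 8 = 16 lanes
iterations = ceil(87/16) = 6; final-pass vl = 7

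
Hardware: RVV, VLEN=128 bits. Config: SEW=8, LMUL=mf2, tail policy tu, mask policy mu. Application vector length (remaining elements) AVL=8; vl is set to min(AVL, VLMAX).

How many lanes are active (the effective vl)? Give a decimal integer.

vl = 8

VLMAX = (128 × 1/2) / 8 = 8 lanes
AVL=8 ≤ VLMAX=8, so vl = 8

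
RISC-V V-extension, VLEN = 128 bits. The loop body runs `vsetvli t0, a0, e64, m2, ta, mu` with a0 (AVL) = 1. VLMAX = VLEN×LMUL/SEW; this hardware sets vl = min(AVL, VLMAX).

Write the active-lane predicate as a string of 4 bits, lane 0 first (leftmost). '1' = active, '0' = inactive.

predicate = 1000

VLMAX = (128 × 2) / 64 = 4 lanes
vl = min(AVL, VLMAX) = min(1, 4) = 1
bits (lane 0 leftmost): 1000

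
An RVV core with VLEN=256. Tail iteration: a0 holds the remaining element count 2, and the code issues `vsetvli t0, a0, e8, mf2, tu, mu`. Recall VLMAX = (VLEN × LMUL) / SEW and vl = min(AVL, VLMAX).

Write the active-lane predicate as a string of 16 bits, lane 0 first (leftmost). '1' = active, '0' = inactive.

VLMAX = (256 × 1/2) / 8 = 16 lanes
vl = min(AVL, VLMAX) = min(2, 16) = 2
bits (lane 0 leftmost): 1100000000000000

predicate = 1100000000000000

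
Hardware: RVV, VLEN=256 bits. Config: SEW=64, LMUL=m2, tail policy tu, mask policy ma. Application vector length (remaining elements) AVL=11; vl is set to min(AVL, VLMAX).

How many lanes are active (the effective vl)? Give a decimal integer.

VLMAX = VLEN×LMUL/SEW = 256×2/64 = 8
vl ← min(11, 8) = 8

vl = 8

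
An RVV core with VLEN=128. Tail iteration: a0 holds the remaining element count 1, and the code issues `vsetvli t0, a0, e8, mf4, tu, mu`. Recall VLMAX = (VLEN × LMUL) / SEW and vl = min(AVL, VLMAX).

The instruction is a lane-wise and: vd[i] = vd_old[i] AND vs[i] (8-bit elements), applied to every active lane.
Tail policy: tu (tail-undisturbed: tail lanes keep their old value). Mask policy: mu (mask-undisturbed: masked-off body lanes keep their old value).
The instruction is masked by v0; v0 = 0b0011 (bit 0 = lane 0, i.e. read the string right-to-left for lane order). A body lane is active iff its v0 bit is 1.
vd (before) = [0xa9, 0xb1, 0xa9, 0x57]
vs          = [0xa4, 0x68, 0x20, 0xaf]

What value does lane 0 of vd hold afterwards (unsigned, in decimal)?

vd[0] = 160

lanes per group: 128·1/4/8 = 4
vl ← min(1, 4) = 1
vd[0] and(0xa9,0xa4) -> 0xa0
vd[1] tail/keep -> 0xb1
vd[2] tail/keep -> 0xa9
vd[3] tail/keep -> 0x57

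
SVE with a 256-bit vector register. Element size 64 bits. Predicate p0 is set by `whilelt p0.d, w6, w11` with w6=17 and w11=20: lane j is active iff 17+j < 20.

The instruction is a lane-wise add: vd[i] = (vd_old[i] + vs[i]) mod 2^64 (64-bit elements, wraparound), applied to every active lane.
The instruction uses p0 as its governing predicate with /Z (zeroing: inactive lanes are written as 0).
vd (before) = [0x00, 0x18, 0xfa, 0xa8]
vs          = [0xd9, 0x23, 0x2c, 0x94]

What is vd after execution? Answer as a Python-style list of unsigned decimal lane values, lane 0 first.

vd = [217, 59, 294, 0]

lane count: 256 div 64 = 4
p0[j] = (17+j < 20); true for j=0..2 → 3 lanes set
vd[0] add(0x00,0xd9) -> 0xd9
vd[1] add(0x18,0x23) -> 0x3b
vd[2] add(0xfa,0x2c) -> 0x126
vd[3] tail/zero -> 0x00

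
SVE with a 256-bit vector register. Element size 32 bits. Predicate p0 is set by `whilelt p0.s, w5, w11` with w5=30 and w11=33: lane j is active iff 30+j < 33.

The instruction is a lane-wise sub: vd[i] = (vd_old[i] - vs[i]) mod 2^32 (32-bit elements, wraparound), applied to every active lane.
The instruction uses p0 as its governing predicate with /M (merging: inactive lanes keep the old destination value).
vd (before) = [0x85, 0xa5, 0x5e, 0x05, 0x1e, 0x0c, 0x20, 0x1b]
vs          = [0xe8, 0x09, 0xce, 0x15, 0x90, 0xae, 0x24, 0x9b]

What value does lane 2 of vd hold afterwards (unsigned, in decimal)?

vd[2] = 4294967184

lane count: 256 div 32 = 8
p0[j] = (30+j < 33); true for j=0..2 → 3 lanes set
  i=0: sub(0x85,0xe8) → 4294967197
  i=1: sub(0xa5,0x09) → 156
  i=2: sub(0x5e,0xce) → 4294967184
  i=3: tail/keep → 5
  i=4: tail/keep → 30
  i=5: tail/keep → 12
  i=6: tail/keep → 32
  i=7: tail/keep → 27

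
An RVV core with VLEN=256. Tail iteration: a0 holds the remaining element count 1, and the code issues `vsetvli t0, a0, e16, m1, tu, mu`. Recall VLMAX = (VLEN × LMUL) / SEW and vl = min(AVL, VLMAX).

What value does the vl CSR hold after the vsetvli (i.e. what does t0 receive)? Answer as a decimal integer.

vl = 1

lanes per group: 256·1/16 = 16
AVL=1 ≤ VLMAX=16, so vl = 1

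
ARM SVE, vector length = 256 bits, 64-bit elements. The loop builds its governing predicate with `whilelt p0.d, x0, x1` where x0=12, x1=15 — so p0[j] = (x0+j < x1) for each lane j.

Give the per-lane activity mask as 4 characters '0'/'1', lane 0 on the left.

lane count: 256 div 64 = 4
active while 12+j < 15, i.e. j ∈ [0,3) capped at 4 ⇒ 3
bits (lane 0 leftmost): 1110

predicate = 1110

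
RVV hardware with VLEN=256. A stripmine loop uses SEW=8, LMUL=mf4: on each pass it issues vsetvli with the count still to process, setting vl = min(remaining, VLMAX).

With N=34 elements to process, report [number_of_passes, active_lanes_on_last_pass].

[iterations, last_vl] = [5, 2]

lanes per group: 256·1/4/8 = 8
34 elements at 8/iter → 5 passes, remainder 2 on the last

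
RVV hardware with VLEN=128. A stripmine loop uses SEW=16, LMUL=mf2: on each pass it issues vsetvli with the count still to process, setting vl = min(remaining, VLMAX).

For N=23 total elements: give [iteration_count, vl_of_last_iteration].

VLMAX = (128 × 1/2) / 16 = 4 lanes
N=23: ⌈23/4⌉ = 6 iters; last vl = 23 − 5×4 = 3

[iterations, last_vl] = [6, 3]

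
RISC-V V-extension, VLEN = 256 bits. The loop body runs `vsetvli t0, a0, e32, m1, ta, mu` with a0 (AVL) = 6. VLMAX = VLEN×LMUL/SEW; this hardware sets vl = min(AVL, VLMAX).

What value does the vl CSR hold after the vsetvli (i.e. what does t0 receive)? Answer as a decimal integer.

vl = 6

VLMAX = (256 × 1) / 32 = 8 lanes
vl ← min(6, 8) = 6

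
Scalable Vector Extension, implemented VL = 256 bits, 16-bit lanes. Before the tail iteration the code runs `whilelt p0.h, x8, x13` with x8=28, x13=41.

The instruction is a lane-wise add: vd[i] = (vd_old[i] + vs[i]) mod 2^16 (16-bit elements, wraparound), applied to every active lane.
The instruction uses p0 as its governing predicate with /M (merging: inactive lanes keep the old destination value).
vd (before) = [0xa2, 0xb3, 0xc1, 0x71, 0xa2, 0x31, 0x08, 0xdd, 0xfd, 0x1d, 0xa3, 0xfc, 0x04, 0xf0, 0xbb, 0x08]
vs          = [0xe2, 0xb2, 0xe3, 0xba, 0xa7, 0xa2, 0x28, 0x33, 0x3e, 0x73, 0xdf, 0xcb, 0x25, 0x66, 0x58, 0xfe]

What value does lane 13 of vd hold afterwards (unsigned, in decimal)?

vd[13] = 240

lane count: 256 div 16 = 16
p0[j] = (28+j < 41); true for j=0..12 → 13 lanes set
vd[0] add(0xa2,0xe2) -> 0x184
vd[1] add(0xb3,0xb2) -> 0x165
vd[2] add(0xc1,0xe3) -> 0x1a4
vd[3] add(0x71,0xba) -> 0x12b
vd[4] add(0xa2,0xa7) -> 0x149
vd[5] add(0x31,0xa2) -> 0xd3
vd[6] add(0x08,0x28) -> 0x30
vd[7] add(0xdd,0x33) -> 0x110
vd[8] add(0xfd,0x3e) -> 0x13b
vd[9] add(0x1d,0x73) -> 0x90
vd[10] add(0xa3,0xdf) -> 0x182
vd[11] add(0xfc,0xcb) -> 0x1c7
vd[12] add(0x04,0x25) -> 0x29
vd[13] tail/keep -> 0xf0
vd[14] tail/keep -> 0xbb
vd[15] tail/keep -> 0x08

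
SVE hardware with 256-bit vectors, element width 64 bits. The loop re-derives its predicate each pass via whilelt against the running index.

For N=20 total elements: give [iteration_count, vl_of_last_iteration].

register lanes = 256/64 = 4
N=20: ⌈20/4⌉ = 5 iters; last vl = 20 − 4×4 = 4

[iterations, last_vl] = [5, 4]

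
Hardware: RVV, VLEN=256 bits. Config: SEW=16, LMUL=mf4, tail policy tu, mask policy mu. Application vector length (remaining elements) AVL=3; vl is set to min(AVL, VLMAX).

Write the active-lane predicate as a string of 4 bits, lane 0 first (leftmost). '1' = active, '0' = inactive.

VLMAX = (256 × 1/4) / 16 = 4 lanes
AVL=3 ≤ VLMAX=4, so vl = 3
bits (lane 0 leftmost): 1110

predicate = 1110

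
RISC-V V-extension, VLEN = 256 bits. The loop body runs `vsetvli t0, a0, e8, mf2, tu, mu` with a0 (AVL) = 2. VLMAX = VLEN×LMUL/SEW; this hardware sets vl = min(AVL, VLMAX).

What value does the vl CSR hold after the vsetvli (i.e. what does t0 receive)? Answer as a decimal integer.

VLMAX = (256 × 1/2) / 8 = 16 lanes
vl = min(AVL, VLMAX) = min(2, 16) = 2

vl = 2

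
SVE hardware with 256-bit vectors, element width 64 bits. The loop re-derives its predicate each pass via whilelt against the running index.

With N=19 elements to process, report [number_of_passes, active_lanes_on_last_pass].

[iterations, last_vl] = [5, 3]

register lanes = 256/64 = 4
N=19: ⌈19/4⌉ = 5 iters; last vl = 19 − 4×4 = 3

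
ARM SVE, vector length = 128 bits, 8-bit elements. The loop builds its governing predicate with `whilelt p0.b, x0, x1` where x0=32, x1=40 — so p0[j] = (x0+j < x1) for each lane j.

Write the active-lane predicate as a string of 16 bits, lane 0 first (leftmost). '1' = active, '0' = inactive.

register lanes = 128/8 = 16
p0[j] = (32+j < 40); true for j=0..7 → 8 lanes set
bits (lane 0 leftmost): 1111111100000000

predicate = 1111111100000000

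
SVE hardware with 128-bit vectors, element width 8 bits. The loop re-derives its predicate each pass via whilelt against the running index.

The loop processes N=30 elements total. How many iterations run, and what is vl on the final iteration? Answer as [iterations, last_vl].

lane count: 128 div 8 = 16
30 elements at 16/iter → 2 passes, remainder 14 on the last

[iterations, last_vl] = [2, 14]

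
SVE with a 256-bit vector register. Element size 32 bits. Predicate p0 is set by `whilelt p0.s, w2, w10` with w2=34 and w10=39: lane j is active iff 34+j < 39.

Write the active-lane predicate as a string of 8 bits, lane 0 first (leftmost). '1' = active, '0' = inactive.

predicate = 11111000

256-bit reg / 32-bit elem → 8 lanes
whilelt: lane j active iff 34+j < 39 → j < 5 → 5 active
bits (lane 0 leftmost): 11111000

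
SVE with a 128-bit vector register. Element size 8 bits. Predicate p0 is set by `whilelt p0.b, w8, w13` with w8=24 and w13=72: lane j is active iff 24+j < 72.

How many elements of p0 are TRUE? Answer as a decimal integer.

vl = 16

lane count: 128 div 8 = 16
active while 24+j < 72, i.e. j ∈ [0,48) capped at 16 ⇒ 16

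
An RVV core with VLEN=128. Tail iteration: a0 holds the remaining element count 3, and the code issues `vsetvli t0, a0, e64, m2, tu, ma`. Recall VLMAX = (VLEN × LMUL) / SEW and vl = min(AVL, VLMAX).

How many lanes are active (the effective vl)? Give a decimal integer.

vl = 3

lanes per group: 128·2/64 = 4
vl = min(AVL, VLMAX) = min(3, 4) = 3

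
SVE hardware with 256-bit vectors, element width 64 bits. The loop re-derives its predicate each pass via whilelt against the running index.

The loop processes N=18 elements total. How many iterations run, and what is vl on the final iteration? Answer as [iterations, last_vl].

[iterations, last_vl] = [5, 2]

lane count: 256 div 64 = 4
N=18: ⌈18/4⌉ = 5 iters; last vl = 18 − 4×4 = 2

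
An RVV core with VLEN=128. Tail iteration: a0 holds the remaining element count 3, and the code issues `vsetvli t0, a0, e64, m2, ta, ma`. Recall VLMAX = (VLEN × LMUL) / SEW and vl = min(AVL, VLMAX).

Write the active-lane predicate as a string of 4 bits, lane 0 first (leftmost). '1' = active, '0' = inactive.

lanes per group: 128·2/64 = 4
vl ← min(3, 4) = 3
bits (lane 0 leftmost): 1110

predicate = 1110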